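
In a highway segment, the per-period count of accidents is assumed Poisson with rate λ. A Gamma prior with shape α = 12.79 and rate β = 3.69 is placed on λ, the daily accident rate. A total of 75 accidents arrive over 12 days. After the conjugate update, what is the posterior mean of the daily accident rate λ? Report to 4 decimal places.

With a Gamma(shape α, rate β) prior, the Poisson likelihood is conjugate: the posterior is Gamma(α + ΣXᵢ, β + n).
Posterior: Gamma(α+S, β+n) = Gamma(12.79+75, 3.69+12) = Gamma(87.79, 15.69).
Posterior mean = α/β = 87.79/15.69 = 5.5953.

5.5953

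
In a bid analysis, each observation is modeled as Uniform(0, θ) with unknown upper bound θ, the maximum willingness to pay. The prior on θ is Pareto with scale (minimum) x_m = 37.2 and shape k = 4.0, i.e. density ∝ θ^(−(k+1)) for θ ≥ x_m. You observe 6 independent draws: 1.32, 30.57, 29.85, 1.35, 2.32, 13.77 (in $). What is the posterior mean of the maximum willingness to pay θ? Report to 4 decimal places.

41.3333

A Pareto(scale x_m, shape k) prior on the upper bound θ of Uniform(0, θ) is conjugate: posterior is Pareto(max(x_m, max xᵢ), k + n).
Sample maximum = 30.57; prior scale x_m = 37.2 → posterior scale = max = 37.20.
Posterior shape = 4.0 + 6 = 10.0.
E[θ|data] = k·x_m/(k−1) = 10.0·37.20/9.0 = 41.3333.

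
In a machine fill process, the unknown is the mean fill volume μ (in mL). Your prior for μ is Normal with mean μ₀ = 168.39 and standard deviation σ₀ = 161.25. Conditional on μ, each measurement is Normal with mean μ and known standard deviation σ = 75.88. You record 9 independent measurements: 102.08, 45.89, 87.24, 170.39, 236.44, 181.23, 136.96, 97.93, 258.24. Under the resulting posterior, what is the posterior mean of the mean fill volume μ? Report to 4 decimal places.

146.7979

For Normal data with known variance σ², a Normal(μ₀, σ₀²) prior on μ is conjugate. Posterior precision = 1/σ₀² + n/σ²; posterior mean is the precision-weighted average of μ₀ and x̄.
Σxᵢ = 102.08 + 45.89 + 87.24 + 170.39 + 236.44 + 181.23 + 136.96 + 97.93 + 258.24 = 1316.4, so n·x̄ = 1316.4.
σ₀² = 161.25² = 26001.5625, σ² = 75.88² = 5757.7744; σ² + n·σ₀² = 5757.7744 + 9·26001.5625 = 239771.8369.
Posterior mean = (μ₀/σ₀² + n·x̄/σ²)/(1/σ₀² + n/σ²) = (σ²·μ₀ + σ₀²·n·x̄)/(σ² + n·σ₀²) = (5757.7744·168.39 + 26001.5625·1316.4)/239771.8369 = 35198008.506216/239771.8369 = 146.7979.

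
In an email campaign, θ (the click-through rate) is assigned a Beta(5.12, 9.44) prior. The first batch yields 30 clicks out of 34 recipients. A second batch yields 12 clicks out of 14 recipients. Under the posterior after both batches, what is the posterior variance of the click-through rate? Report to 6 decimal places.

The Beta prior is conjugate to a Binomial/Bernoulli likelihood; the update adds successes to α and failures to β.
After batch 1: Beta(5.12+30, 9.44+4) = Beta(35.12, 13.44).
After batch 2: Beta(35.12+12, 13.44+2) = Beta(47.12, 15.44).
Var = αβ/((α+β)²(α+β+1)) = 47.12·15.44/(62.56²·63.56) = 0.002925.

0.002925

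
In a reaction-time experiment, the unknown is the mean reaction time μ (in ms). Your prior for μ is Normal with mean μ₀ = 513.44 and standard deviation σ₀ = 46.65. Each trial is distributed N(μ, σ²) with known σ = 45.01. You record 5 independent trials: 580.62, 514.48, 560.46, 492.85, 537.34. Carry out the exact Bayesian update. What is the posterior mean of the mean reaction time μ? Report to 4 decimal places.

533.4285

For Normal data with known variance σ², a Normal(μ₀, σ₀²) prior on μ is conjugate. Posterior precision = 1/σ₀² + n/σ²; posterior mean is the precision-weighted average of μ₀ and x̄.
Σxᵢ = 580.62 + 514.48 + 560.46 + 492.85 + 537.34 = 2685.75, so n·x̄ = 2685.75.
σ₀² = 46.65² = 2176.2225, σ² = 45.01² = 2025.9001; σ² + n·σ₀² = 2025.9001 + 5·2176.2225 = 12907.0126.
Posterior mean = (μ₀/σ₀² + n·x̄/σ²)/(1/σ₀² + n/σ²) = (σ²·μ₀ + σ₀²·n·x̄)/(σ² + n·σ₀²) = (2025.9001·513.44 + 2176.2225·2685.75)/12907.0126 = 6884967.726719/12907.0126 = 533.4285.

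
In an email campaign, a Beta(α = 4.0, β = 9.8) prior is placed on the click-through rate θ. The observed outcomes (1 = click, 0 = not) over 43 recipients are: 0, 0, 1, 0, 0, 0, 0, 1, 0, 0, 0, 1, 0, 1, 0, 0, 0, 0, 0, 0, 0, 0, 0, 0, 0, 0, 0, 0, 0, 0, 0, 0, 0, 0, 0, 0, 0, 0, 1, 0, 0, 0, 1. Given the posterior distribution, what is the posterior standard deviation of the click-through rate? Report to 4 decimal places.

The Beta prior is conjugate to a Binomial/Bernoulli likelihood; the update adds successes to α and failures to β.
Posterior: Beta(α+k, β+n−k) = Beta(4.0+6, 9.8+37) = Beta(10.0, 46.8).
Var = αβ/((α+β)²(α+β+1)) = 10.0·46.8/(56.8²·57.8) = 0.00250970; SD = √0.00250970 = 0.0501.

0.0501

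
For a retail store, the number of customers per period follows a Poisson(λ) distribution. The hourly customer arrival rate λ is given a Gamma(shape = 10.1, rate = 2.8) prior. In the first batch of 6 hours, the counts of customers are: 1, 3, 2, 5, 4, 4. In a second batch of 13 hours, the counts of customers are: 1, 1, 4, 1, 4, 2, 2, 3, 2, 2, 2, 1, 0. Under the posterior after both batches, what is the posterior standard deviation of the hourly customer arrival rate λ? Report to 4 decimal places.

With a Gamma(shape α, rate β) prior, the Poisson likelihood is conjugate: the posterior is Gamma(α + ΣXᵢ, β + n).
Batch 1: sum of counts S = 19 over n = 6 hours.
After batch 1: Gamma(α+S, β+n) = Gamma(10.1+19, 2.8+6) = Gamma(29.1, 8.8).
Batch 2: sum of counts S = 25 over n = 13 hours.
After batch 2: Gamma(α+S, β+n) = Gamma(29.1+25, 8.8+13) = Gamma(54.1, 21.8).
SD = √α/β = √54.1/21.8 = 0.3374.

0.3374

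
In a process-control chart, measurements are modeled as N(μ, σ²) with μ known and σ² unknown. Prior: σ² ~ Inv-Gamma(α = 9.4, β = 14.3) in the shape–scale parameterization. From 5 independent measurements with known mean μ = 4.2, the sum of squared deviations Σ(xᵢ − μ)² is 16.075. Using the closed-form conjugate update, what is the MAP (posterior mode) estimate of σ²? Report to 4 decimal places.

1.7316

With known mean μ and an Inverse-Gamma(α, β) prior on σ², the Normal likelihood is conjugate: posterior is Inv-Gamma(α + n/2, β + Σ(xᵢ−μ)²/2).
Posterior: Inv-Gamma(9.4 + 5/2, 14.3 + 16.075/2) = Inv-Gamma(11.90, 22.3375).
Mode = β/(α+1) = 22.3375/12.90 = 1.7316.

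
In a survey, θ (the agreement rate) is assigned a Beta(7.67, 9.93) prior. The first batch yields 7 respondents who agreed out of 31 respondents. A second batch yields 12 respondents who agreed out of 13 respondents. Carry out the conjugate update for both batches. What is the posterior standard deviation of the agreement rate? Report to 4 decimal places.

0.0626

The Beta prior is conjugate to a Binomial/Bernoulli likelihood; the update adds successes to α and failures to β.
After batch 1: Beta(7.67+7, 9.93+24) = Beta(14.67, 33.93).
After batch 2: Beta(14.67+12, 33.93+1) = Beta(26.67, 34.93).
Var = αβ/((α+β)²(α+β+1)) = 26.67·34.93/(61.60²·62.60) = 0.00392180; SD = √0.00392180 = 0.0626.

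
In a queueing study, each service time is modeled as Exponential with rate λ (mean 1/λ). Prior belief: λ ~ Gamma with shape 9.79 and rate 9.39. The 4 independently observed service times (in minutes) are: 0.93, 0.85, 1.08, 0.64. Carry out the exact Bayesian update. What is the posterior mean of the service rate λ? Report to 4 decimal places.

With a Gamma(shape α, rate β) prior on the exponential rate λ, the posterior after n observations with total T = Σxᵢ is Gamma(α+n, β+T).
Sum of observations T = 3.50 minutes; n = 4.
Posterior: Gamma(9.79+4, 9.39+3.50) = Gamma(13.79, 12.89).
Posterior mean of λ = α/β = 13.79/12.89 = 1.0698.

1.0698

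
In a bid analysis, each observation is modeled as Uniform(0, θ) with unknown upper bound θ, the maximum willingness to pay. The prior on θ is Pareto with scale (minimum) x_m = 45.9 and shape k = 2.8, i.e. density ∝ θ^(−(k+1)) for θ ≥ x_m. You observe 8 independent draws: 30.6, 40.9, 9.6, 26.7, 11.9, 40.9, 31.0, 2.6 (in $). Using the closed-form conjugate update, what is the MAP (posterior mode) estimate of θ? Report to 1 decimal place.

A Pareto(scale x_m, shape k) prior on the upper bound θ of Uniform(0, θ) is conjugate: posterior is Pareto(max(x_m, max xᵢ), k + n).
Sample maximum = 40.9; prior scale x_m = 45.9 → posterior scale = max = 45.9.
Posterior shape = 2.8 + 8 = 10.8.
The Pareto density is decreasing on [x_m, ∞), so the mode is x_m = 45.9.

45.9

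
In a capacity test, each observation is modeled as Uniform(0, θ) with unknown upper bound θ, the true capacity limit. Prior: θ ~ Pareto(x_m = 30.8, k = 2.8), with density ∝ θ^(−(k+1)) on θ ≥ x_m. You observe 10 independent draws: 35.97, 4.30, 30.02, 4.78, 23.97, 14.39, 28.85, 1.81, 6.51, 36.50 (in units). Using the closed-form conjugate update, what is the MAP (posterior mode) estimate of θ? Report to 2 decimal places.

36.50

A Pareto(scale x_m, shape k) prior on the upper bound θ of Uniform(0, θ) is conjugate: posterior is Pareto(max(x_m, max xᵢ), k + n).
Sample maximum = 36.50; prior scale x_m = 30.8 → posterior scale = max = 36.50.
Posterior shape = 2.8 + 10 = 12.8.
The Pareto density is decreasing on [x_m, ∞), so the mode is x_m = 36.50.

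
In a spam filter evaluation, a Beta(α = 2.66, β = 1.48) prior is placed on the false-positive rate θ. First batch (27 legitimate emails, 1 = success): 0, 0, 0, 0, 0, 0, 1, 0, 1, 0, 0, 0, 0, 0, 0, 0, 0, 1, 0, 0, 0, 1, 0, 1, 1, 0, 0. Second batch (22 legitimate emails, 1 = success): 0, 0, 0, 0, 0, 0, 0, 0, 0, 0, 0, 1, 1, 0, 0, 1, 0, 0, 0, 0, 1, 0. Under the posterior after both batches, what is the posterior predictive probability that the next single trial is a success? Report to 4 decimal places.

The Beta prior is conjugate to a Binomial/Bernoulli likelihood; the update adds successes to α and failures to β.
After batch 1: Beta(2.66+6, 1.48+21) = Beta(8.66, 22.48).
After batch 2: Beta(8.66+4, 22.48+18) = Beta(12.66, 40.48).
For a single future Bernoulli trial, P(success | data) = α/(α+β) = 0.2382.

0.2382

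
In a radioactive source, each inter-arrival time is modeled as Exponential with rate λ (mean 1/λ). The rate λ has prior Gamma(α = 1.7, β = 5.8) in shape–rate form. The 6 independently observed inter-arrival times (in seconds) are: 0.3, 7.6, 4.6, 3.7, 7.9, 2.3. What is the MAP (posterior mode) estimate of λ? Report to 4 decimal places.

0.2081

With a Gamma(shape α, rate β) prior on the exponential rate λ, the posterior after n observations with total T = Σxᵢ is Gamma(α+n, β+T).
Sum of observations T = 26.4 seconds; n = 6.
Posterior: Gamma(1.7+6, 5.8+26.4) = Gamma(7.7, 32.2).
Mode = (α−1)/β = 0.2081.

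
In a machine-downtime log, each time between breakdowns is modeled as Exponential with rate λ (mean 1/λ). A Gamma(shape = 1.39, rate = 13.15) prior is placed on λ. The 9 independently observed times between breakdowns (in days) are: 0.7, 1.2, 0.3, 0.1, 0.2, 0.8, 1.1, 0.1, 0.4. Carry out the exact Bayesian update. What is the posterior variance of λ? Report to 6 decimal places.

0.031890

With a Gamma(shape α, rate β) prior on the exponential rate λ, the posterior after n observations with total T = Σxᵢ is Gamma(α+n, β+T).
Sum of observations T = 4.9 days; n = 9.
Posterior: Gamma(1.39+9, 13.15+4.9) = Gamma(10.39, 18.05).
Var = α/β² = 0.031890.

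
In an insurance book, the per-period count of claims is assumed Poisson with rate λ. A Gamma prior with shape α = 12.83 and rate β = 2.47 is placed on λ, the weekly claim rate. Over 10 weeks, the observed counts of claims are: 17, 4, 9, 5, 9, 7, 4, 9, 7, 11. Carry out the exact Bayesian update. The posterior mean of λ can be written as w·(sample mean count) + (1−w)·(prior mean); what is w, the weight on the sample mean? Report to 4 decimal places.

0.8019

With a Gamma(shape α, rate β) prior, the Poisson likelihood is conjugate: the posterior is Gamma(α + ΣXᵢ, β + n).
Posterior mean = (α₀+S)/(β₀+n) = [n/(β₀+n)]·(S/n) + [β₀/(β₀+n)]·(α₀/β₀), so only n and β₀ enter the weight.
Weight on data w = n/(β₀+n) = 10/(2.47+10) = 10/12.47 = 0.8019.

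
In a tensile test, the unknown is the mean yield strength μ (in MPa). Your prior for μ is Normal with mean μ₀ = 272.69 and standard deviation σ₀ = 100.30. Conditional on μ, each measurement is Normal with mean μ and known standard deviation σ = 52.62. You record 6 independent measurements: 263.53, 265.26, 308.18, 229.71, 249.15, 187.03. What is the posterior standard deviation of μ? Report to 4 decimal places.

21.0056

For Normal data with known variance σ², a Normal(μ₀, σ₀²) prior on μ is conjugate. Posterior precision = 1/σ₀² + n/σ²; posterior mean is the precision-weighted average of μ₀ and x̄.
σ₀² = 100.30² = 10060.09, σ² = 52.62² = 2768.8644; σ² + n·σ₀² = 2768.8644 + 6·10060.09 = 63129.4044.
Posterior precision = 1/σ₀² + n/σ² = 1/10060.09 + 6/2768.8644 = (σ² + n·σ₀²)/(σ₀²σ²) = 63129.4044/(10060.09·2768.8644); posterior variance σₙ² = σ₀²σ²/(σ² + n·σ₀²) = 10060.09·2768.8644/63129.4044 = 441.236937.
Posterior SD = √σₙ² = √(10060.09·2768.8644/63129.4044) = 21.0056.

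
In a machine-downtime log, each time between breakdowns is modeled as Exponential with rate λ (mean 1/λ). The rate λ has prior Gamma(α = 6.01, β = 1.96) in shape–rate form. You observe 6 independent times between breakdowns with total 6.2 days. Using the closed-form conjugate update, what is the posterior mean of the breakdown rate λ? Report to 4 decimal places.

1.4718

With a Gamma(shape α, rate β) prior on the exponential rate λ, the posterior after n observations with total T = Σxᵢ is Gamma(α+n, β+T).
Posterior: Gamma(6.01+6, 1.96+6.2) = Gamma(12.01, 8.16).
Posterior mean of λ = α/β = 12.01/8.16 = 1.4718.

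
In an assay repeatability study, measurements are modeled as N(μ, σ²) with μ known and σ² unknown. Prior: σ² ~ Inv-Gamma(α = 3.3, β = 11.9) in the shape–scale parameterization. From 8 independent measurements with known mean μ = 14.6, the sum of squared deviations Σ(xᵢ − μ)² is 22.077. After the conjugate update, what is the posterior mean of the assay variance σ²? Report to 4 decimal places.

3.6410

With known mean μ and an Inverse-Gamma(α, β) prior on σ², the Normal likelihood is conjugate: posterior is Inv-Gamma(α + n/2, β + Σ(xᵢ−μ)²/2).
Posterior: Inv-Gamma(3.3 + 8/2, 11.9 + 22.077/2) = Inv-Gamma(7.30, 22.9385).
E[σ²|data] = β/(α−1) = 22.9385/6.30 = 3.6410.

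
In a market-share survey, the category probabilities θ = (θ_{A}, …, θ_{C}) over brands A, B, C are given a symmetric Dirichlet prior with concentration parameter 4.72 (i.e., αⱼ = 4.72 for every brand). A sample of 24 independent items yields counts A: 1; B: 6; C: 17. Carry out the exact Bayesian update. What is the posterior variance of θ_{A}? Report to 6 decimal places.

0.003254

The Dirichlet prior is conjugate to the Multinomial likelihood: each posterior αⱼ = prior αⱼ + observed count nⱼ.
Posterior concentration: (5.72, 10.72, 21.72), total = 38.16.
Var[θ_j] = α_j(Σα−α_j)/((Σα)²(Σα+1)) = 5.72·32.44/(38.16²·39.16) = 0.003254.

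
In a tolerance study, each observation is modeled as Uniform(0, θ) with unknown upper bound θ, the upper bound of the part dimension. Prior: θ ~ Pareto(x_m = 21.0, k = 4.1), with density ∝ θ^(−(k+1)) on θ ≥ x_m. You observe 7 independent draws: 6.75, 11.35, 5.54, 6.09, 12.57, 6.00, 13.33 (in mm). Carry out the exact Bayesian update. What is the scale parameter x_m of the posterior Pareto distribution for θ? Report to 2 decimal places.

A Pareto(scale x_m, shape k) prior on the upper bound θ of Uniform(0, θ) is conjugate: posterior is Pareto(max(x_m, max xᵢ), k + n).
Sample maximum = 13.33; prior scale x_m = 21.0 → posterior scale = max = 21.00.
Posterior shape = 4.1 + 7 = 11.1.
Posterior scale x_m = 21.00.

21.00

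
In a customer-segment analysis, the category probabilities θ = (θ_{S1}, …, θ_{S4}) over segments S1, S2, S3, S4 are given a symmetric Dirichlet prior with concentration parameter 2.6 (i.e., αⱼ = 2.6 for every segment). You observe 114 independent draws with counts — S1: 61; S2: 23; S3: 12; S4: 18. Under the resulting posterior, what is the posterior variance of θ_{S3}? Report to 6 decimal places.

The Dirichlet prior is conjugate to the Multinomial likelihood: each posterior αⱼ = prior αⱼ + observed count nⱼ.
Posterior concentration: (63.6, 25.6, 14.6, 20.6), total = 124.4.
Var[θ_j] = α_j(Σα−α_j)/((Σα)²(Σα+1)) = 14.6·109.8/(124.4²·125.4) = 0.000826.

0.000826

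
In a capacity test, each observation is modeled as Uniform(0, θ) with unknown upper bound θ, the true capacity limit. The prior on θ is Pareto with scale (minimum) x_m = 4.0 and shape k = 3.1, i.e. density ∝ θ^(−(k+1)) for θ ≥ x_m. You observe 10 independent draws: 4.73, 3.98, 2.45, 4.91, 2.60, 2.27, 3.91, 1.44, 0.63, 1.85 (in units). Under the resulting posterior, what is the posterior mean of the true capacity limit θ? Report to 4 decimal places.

A Pareto(scale x_m, shape k) prior on the upper bound θ of Uniform(0, θ) is conjugate: posterior is Pareto(max(x_m, max xᵢ), k + n).
Sample maximum = 4.91; prior scale x_m = 4.0 → posterior scale = max = 4.91.
Posterior shape = 3.1 + 10 = 13.1.
E[θ|data] = k·x_m/(k−1) = 13.1·4.91/12.1 = 5.3158.

5.3158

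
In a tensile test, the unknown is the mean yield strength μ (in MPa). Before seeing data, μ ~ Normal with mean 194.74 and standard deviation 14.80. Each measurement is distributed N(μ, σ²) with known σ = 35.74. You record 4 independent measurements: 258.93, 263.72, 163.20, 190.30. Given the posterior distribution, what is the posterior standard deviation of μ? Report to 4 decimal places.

For Normal data with known variance σ², a Normal(μ₀, σ₀²) prior on μ is conjugate. Posterior precision = 1/σ₀² + n/σ²; posterior mean is the precision-weighted average of μ₀ and x̄.
σ₀² = 14.80² = 219.04, σ² = 35.74² = 1277.3476; σ² + n·σ₀² = 1277.3476 + 4·219.04 = 2153.5076.
Posterior precision = 1/σ₀² + n/σ² = 1/219.04 + 4/1277.3476 = (σ² + n·σ₀²)/(σ₀²σ²) = 2153.5076/(219.04·1277.3476); posterior variance σₙ² = σ₀²σ²/(σ² + n·σ₀²) = 219.04·1277.3476/2153.5076 = 129.923023.
Posterior SD = √σₙ² = √(219.04·1277.3476/2153.5076) = 11.3984.

11.3984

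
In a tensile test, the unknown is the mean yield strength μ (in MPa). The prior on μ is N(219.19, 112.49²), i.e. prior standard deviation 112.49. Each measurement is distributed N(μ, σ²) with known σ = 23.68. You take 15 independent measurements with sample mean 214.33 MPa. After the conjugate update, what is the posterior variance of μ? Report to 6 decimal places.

37.272714

For Normal data with known variance σ², a Normal(μ₀, σ₀²) prior on μ is conjugate. Posterior precision = 1/σ₀² + n/σ²; posterior mean is the precision-weighted average of μ₀ and x̄.
σ₀² = 112.49² = 12654.0001, σ² = 23.68² = 560.7424; σ² + n·σ₀² = 560.7424 + 15·12654.0001 = 190370.7439.
Posterior precision = 1/σ₀² + n/σ² = 1/12654.0001 + 15/560.7424 = (σ² + n·σ₀²)/(σ₀²σ²) = 190370.7439/(12654.0001·560.7424); posterior variance σₙ² = σ₀²σ²/(σ² + n·σ₀²) = 12654.0001·560.7424/190370.7439 = 37.272714.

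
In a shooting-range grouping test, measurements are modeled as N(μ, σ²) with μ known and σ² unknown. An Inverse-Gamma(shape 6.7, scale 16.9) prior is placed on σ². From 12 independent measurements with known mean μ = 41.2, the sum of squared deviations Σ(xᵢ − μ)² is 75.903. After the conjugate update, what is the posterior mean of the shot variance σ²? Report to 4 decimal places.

With known mean μ and an Inverse-Gamma(α, β) prior on σ², the Normal likelihood is conjugate: posterior is Inv-Gamma(α + n/2, β + Σ(xᵢ−μ)²/2).
Posterior: Inv-Gamma(6.7 + 12/2, 16.9 + 75.903/2) = Inv-Gamma(12.70, 54.8515).
E[σ²|data] = β/(α−1) = 54.8515/11.70 = 4.6882.

4.6882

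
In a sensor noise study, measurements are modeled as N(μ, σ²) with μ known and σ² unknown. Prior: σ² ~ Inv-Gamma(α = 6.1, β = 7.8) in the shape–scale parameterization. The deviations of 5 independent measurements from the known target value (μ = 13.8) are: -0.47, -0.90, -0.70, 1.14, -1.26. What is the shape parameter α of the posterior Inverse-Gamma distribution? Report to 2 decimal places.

With known mean μ and an Inverse-Gamma(α, β) prior on σ², the Normal likelihood is conjugate: posterior is Inv-Gamma(α + n/2, β + Σ(xᵢ−μ)²/2).
Σ(xᵢ−μ)² = (-0.47)² + (-0.90)² + (-0.70)² + (1.14)² + (-1.26)² = 4.4081.
Posterior: Inv-Gamma(6.1 + 5/2, 7.8 + 4.4081/2) = Inv-Gamma(8.60, 10.00405).
Posterior α = 8.60.

8.60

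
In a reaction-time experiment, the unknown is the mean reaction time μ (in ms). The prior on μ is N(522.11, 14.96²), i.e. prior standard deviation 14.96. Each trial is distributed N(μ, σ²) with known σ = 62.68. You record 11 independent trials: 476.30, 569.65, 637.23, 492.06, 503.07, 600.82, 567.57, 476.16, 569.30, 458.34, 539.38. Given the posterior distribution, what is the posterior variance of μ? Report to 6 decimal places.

For Normal data with known variance σ², a Normal(μ₀, σ₀²) prior on μ is conjugate. Posterior precision = 1/σ₀² + n/σ²; posterior mean is the precision-weighted average of μ₀ and x̄.
σ₀² = 14.96² = 223.8016, σ² = 62.68² = 3928.7824; σ² + n·σ₀² = 3928.7824 + 11·223.8016 = 6390.6.
Posterior precision = 1/σ₀² + n/σ² = 1/223.8016 + 11/3928.7824 = (σ² + n·σ₀²)/(σ₀²σ²) = 6390.6/(223.8016·3928.7824); posterior variance σₙ² = σ₀²σ²/(σ² + n·σ₀²) = 223.8016·3928.7824/6390.6 = 137.587674.

137.587674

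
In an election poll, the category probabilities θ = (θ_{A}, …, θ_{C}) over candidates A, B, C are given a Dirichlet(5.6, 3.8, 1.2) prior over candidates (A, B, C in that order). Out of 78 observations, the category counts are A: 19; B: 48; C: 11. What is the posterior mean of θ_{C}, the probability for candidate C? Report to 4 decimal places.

The Dirichlet prior is conjugate to the Multinomial likelihood: each posterior αⱼ = prior αⱼ + observed count nⱼ.
Posterior concentration: (24.6, 51.8, 12.2), total = 88.6.
E[θ_{C}|data] = α_{C}/Σα = 12.2/88.6 = 0.1377.

0.1377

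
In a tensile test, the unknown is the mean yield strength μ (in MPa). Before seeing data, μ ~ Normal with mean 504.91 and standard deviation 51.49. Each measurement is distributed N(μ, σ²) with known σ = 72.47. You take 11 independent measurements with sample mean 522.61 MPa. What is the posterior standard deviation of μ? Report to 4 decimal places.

20.1143

For Normal data with known variance σ², a Normal(μ₀, σ₀²) prior on μ is conjugate. Posterior precision = 1/σ₀² + n/σ²; posterior mean is the precision-weighted average of μ₀ and x̄.
σ₀² = 51.49² = 2651.2201, σ² = 72.47² = 5251.9009; σ² + n·σ₀² = 5251.9009 + 11·2651.2201 = 34415.322.
Posterior precision = 1/σ₀² + n/σ² = 1/2651.2201 + 11/5251.9009 = (σ² + n·σ₀²)/(σ₀²σ²) = 34415.322/(2651.2201·5251.9009); posterior variance σₙ² = σ₀²σ²/(σ² + n·σ₀²) = 2651.2201·5251.9009/34415.322 = 404.585644.
Posterior SD = √σₙ² = √(2651.2201·5251.9009/34415.322) = 20.1143.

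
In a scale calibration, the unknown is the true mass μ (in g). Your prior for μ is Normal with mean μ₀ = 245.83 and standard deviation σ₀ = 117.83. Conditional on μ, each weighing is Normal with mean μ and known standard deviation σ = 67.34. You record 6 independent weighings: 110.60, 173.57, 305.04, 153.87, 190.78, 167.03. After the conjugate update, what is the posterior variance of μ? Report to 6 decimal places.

716.761885

For Normal data with known variance σ², a Normal(μ₀, σ₀²) prior on μ is conjugate. Posterior precision = 1/σ₀² + n/σ²; posterior mean is the precision-weighted average of μ₀ and x̄.
σ₀² = 117.83² = 13883.9089, σ² = 67.34² = 4534.6756; σ² + n·σ₀² = 4534.6756 + 6·13883.9089 = 87838.129.
Posterior precision = 1/σ₀² + n/σ² = 1/13883.9089 + 6/4534.6756 = (σ² + n·σ₀²)/(σ₀²σ²) = 87838.129/(13883.9089·4534.6756); posterior variance σₙ² = σ₀²σ²/(σ² + n·σ₀²) = 13883.9089·4534.6756/87838.129 = 716.761885.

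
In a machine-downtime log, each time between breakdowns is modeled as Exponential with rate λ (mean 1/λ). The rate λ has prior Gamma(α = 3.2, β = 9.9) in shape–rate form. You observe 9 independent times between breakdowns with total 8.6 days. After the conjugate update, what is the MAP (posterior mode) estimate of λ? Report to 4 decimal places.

0.6054

With a Gamma(shape α, rate β) prior on the exponential rate λ, the posterior after n observations with total T = Σxᵢ is Gamma(α+n, β+T).
Posterior: Gamma(3.2+9, 9.9+8.6) = Gamma(12.2, 18.5).
Mode = (α−1)/β = 0.6054.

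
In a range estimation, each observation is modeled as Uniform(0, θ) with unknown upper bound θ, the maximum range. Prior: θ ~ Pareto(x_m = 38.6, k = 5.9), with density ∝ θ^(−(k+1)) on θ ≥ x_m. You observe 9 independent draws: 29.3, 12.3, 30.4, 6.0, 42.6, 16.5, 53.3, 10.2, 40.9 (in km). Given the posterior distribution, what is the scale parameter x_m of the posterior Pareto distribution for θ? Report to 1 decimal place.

A Pareto(scale x_m, shape k) prior on the upper bound θ of Uniform(0, θ) is conjugate: posterior is Pareto(max(x_m, max xᵢ), k + n).
Sample maximum = 53.3; prior scale x_m = 38.6 → posterior scale = max = 53.3.
Posterior shape = 5.9 + 9 = 14.9.
Posterior scale x_m = 53.3.

53.3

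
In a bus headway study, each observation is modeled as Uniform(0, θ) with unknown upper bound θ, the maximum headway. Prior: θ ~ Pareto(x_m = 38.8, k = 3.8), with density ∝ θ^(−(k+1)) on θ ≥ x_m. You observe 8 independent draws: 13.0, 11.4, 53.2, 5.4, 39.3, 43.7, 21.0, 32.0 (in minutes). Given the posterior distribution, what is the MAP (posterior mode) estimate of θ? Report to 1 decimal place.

A Pareto(scale x_m, shape k) prior on the upper bound θ of Uniform(0, θ) is conjugate: posterior is Pareto(max(x_m, max xᵢ), k + n).
Sample maximum = 53.2; prior scale x_m = 38.8 → posterior scale = max = 53.2.
Posterior shape = 3.8 + 8 = 11.8.
The Pareto density is decreasing on [x_m, ∞), so the mode is x_m = 53.2.

53.2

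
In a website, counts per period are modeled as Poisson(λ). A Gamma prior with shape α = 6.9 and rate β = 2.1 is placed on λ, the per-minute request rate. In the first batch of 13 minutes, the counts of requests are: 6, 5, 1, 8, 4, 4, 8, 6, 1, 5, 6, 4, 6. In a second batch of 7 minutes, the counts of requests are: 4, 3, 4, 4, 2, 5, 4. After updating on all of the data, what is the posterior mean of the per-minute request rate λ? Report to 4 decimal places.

4.3846

With a Gamma(shape α, rate β) prior, the Poisson likelihood is conjugate: the posterior is Gamma(α + ΣXᵢ, β + n).
Batch 1: sum of counts S = 64 over n = 13 minutes.
After batch 1: Gamma(α+S, β+n) = Gamma(6.9+64, 2.1+13) = Gamma(70.9, 15.1).
Batch 2: sum of counts S = 26 over n = 7 minutes.
After batch 2: Gamma(α+S, β+n) = Gamma(70.9+26, 15.1+7) = Gamma(96.9, 22.1).
Posterior mean = α/β = 96.9/22.1 = 4.3846.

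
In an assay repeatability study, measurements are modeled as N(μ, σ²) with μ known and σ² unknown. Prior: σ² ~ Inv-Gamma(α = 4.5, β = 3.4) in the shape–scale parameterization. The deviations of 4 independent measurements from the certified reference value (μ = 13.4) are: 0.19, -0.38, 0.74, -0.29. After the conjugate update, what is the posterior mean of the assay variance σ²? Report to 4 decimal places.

0.6920

With known mean μ and an Inverse-Gamma(α, β) prior on σ², the Normal likelihood is conjugate: posterior is Inv-Gamma(α + n/2, β + Σ(xᵢ−μ)²/2).
Σ(xᵢ−μ)² = (0.19)² + (-0.38)² + (0.74)² + (-0.29)² = 0.8122.
Posterior: Inv-Gamma(4.5 + 4/2, 3.4 + 0.8122/2) = Inv-Gamma(6.50, 3.80610).
E[σ²|data] = β/(α−1) = 3.80610/5.50 = 0.6920.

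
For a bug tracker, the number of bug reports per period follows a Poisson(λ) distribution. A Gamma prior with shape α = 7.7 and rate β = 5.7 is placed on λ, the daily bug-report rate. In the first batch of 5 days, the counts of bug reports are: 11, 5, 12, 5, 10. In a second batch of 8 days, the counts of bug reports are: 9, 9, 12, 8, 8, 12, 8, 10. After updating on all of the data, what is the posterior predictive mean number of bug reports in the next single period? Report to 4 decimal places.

With a Gamma(shape α, rate β) prior, the Poisson likelihood is conjugate: the posterior is Gamma(α + ΣXᵢ, β + n).
Batch 1: sum of counts S = 43 over n = 5 days.
After batch 1: Gamma(α+S, β+n) = Gamma(7.7+43, 5.7+5) = Gamma(50.7, 10.7).
Batch 2: sum of counts S = 76 over n = 8 days.
After batch 2: Gamma(α+S, β+n) = Gamma(50.7+76, 10.7+8) = Gamma(126.7, 18.7).
The predictive distribution for one future period is NegBinom with mean α/β = 6.7754.

6.7754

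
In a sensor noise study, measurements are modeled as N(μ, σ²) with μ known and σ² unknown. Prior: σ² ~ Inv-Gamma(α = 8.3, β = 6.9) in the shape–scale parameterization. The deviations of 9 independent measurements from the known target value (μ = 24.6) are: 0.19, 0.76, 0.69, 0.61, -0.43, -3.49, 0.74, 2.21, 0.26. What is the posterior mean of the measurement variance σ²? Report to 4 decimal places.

With known mean μ and an Inverse-Gamma(α, β) prior on σ², the Normal likelihood is conjugate: posterior is Inv-Gamma(α + n/2, β + Σ(xᵢ−μ)²/2).
Σ(xᵢ−μ)² = (0.19)² + (0.76)² + (0.69)² + (0.61)² + (-0.43)² + (-3.49)² + (0.74)² + (2.21)² + (0.26)² = 19.3262.
Posterior: Inv-Gamma(8.3 + 9/2, 6.9 + 19.3262/2) = Inv-Gamma(12.80, 16.56310).
E[σ²|data] = β/(α−1) = 16.56310/11.80 = 1.4037.

1.4037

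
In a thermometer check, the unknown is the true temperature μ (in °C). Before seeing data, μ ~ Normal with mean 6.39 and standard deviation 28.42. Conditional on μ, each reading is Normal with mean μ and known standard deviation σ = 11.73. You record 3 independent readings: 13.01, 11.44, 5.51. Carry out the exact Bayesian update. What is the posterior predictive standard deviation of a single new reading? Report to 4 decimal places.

For Normal data with known variance σ², a Normal(μ₀, σ₀²) prior on μ is conjugate. Posterior precision = 1/σ₀² + n/σ²; posterior mean is the precision-weighted average of μ₀ and x̄.
σ₀² = 28.42² = 807.6964, σ² = 11.73² = 137.5929; σ² + n·σ₀² = 137.5929 + 3·807.6964 = 2560.6821.
Posterior precision = 1/σ₀² + n/σ² = 1/807.6964 + 3/137.5929 = (σ² + n·σ₀²)/(σ₀²σ²) = 2560.6821/(807.6964·137.5929); posterior variance σₙ² = σ₀²σ²/(σ² + n·σ₀²) = 807.6964·137.5929/2560.6821 = 43.399878.
Predictive variance for one new observation = σₙ² + σ² = 807.6964·137.5929/2560.6821 + 137.5929 = σ²·(σ₀² + 2560.6821)/2560.6821 = 137.5929·3368.3785/2560.6821 = 180.992778; SD = √(137.5929·3368.3785/2560.6821) = 13.4534.

13.4534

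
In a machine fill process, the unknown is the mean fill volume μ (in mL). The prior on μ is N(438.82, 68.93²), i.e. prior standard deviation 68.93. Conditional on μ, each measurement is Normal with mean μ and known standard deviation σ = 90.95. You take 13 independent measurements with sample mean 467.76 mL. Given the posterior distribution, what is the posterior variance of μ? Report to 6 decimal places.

For Normal data with known variance σ², a Normal(μ₀, σ₀²) prior on μ is conjugate. Posterior precision = 1/σ₀² + n/σ²; posterior mean is the precision-weighted average of μ₀ and x̄.
σ₀² = 68.93² = 4751.3449, σ² = 90.95² = 8271.9025; σ² + n·σ₀² = 8271.9025 + 13·4751.3449 = 70039.3862.
Posterior precision = 1/σ₀² + n/σ² = 1/4751.3449 + 13/8271.9025 = (σ² + n·σ₀²)/(σ₀²σ²) = 70039.3862/(4751.3449·8271.9025); posterior variance σₙ² = σ₀²σ²/(σ² + n·σ₀²) = 4751.3449·8271.9025/70039.3862 = 561.150859.

561.150859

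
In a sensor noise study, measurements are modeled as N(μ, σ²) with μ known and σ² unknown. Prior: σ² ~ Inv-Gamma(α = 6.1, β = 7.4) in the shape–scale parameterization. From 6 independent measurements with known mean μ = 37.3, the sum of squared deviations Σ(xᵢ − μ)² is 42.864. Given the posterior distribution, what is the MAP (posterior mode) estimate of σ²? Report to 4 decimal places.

With known mean μ and an Inverse-Gamma(α, β) prior on σ², the Normal likelihood is conjugate: posterior is Inv-Gamma(α + n/2, β + Σ(xᵢ−μ)²/2).
Posterior: Inv-Gamma(6.1 + 6/2, 7.4 + 42.864/2) = Inv-Gamma(9.10, 28.8320).
Mode = β/(α+1) = 28.8320/10.10 = 2.8547.

2.8547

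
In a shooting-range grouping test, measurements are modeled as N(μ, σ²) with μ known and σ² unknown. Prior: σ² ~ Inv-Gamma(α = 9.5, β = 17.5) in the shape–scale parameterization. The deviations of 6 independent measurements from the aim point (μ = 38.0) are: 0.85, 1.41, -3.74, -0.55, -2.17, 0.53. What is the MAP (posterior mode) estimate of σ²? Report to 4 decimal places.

With known mean μ and an Inverse-Gamma(α, β) prior on σ², the Normal likelihood is conjugate: posterior is Inv-Gamma(α + n/2, β + Σ(xᵢ−μ)²/2).
Σ(xᵢ−μ)² = (0.85)² + (1.41)² + (-3.74)² + (-0.55)² + (-2.17)² + (0.53)² = 21.9905.
Posterior: Inv-Gamma(9.5 + 6/2, 17.5 + 21.9905/2) = Inv-Gamma(12.50, 28.49525).
Mode = β/(α+1) = 28.49525/13.50 = 2.1108.

2.1108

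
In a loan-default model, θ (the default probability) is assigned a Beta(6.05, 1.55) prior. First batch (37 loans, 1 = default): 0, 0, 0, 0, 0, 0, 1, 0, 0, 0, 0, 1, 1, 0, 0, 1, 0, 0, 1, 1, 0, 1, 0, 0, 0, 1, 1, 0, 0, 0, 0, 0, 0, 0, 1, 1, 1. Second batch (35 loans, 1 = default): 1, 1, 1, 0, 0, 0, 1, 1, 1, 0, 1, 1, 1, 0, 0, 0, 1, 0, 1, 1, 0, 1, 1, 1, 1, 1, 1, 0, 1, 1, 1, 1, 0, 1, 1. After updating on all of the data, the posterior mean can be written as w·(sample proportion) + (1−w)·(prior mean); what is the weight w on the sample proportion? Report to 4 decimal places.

The Beta prior is conjugate to a Binomial/Bernoulli likelihood; the update adds successes to α and failures to β.
Total number of loans: n = 37 + 35 = 72.
Posterior mean = (α₀+k)/(α₀+β₀+n) = [n/(α₀+β₀+n)]·(k/n) + [(α₀+β₀)/(α₀+β₀+n)]·α₀/(α₀+β₀), so only n and the prior enter the weight.
The weight on the data is w = n/(α₀+β₀+n) = 72/(6.05+1.55+72) = 72/79.60 = 0.9045.

0.9045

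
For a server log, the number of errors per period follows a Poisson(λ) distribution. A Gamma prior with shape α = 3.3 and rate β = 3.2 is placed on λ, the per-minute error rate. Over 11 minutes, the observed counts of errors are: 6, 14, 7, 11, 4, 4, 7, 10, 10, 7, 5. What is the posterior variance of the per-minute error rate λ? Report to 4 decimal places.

0.4379

With a Gamma(shape α, rate β) prior, the Poisson likelihood is conjugate: the posterior is Gamma(α + ΣXᵢ, β + n).
Sum of counts S = 85 over n = 11 minutes.
Posterior: Gamma(α+S, β+n) = Gamma(3.3+85, 3.2+11) = Gamma(88.3, 14.2).
Var = α/β² = 88.3/14.2² = 0.4379.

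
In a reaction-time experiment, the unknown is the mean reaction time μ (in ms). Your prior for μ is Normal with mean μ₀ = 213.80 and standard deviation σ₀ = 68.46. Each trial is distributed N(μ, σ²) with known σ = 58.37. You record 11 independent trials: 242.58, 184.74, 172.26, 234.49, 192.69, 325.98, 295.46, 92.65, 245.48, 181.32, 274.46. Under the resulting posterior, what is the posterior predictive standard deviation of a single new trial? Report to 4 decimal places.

For Normal data with known variance σ², a Normal(μ₀, σ₀²) prior on μ is conjugate. Posterior precision = 1/σ₀² + n/σ²; posterior mean is the precision-weighted average of μ₀ and x̄.
σ₀² = 68.46² = 4686.7716, σ² = 58.37² = 3407.0569; σ² + n·σ₀² = 3407.0569 + 11·4686.7716 = 54961.5445.
Posterior precision = 1/σ₀² + n/σ² = 1/4686.7716 + 11/3407.0569 = (σ² + n·σ₀²)/(σ₀²σ²) = 54961.5445/(4686.7716·3407.0569); posterior variance σₙ² = σ₀²σ²/(σ² + n·σ₀²) = 4686.7716·3407.0569/54961.5445 = 290.532183.
Predictive variance for one new observation = σₙ² + σ² = 4686.7716·3407.0569/54961.5445 + 3407.0569 = σ²·(σ₀² + 54961.5445)/54961.5445 = 3407.0569·59648.3161/54961.5445 = 3697.589083; SD = √(3407.0569·59648.3161/54961.5445) = 60.8078.

60.8078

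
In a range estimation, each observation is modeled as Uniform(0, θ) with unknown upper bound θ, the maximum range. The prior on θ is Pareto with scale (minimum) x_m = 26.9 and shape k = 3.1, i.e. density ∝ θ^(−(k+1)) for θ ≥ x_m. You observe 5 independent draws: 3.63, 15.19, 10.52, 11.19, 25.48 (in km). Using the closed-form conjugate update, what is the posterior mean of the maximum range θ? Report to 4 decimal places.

A Pareto(scale x_m, shape k) prior on the upper bound θ of Uniform(0, θ) is conjugate: posterior is Pareto(max(x_m, max xᵢ), k + n).
Sample maximum = 25.48; prior scale x_m = 26.9 → posterior scale = max = 26.90.
Posterior shape = 3.1 + 5 = 8.1.
E[θ|data] = k·x_m/(k−1) = 8.1·26.90/7.1 = 30.6887.

30.6887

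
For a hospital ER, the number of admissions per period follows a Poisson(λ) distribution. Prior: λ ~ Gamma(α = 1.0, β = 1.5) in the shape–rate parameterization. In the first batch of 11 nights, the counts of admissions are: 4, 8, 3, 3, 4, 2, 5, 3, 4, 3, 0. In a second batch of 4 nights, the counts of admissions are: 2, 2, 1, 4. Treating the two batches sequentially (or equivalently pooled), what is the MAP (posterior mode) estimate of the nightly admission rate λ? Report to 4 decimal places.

With a Gamma(shape α, rate β) prior, the Poisson likelihood is conjugate: the posterior is Gamma(α + ΣXᵢ, β + n).
Batch 1: sum of counts S = 39 over n = 11 nights.
After batch 1: Gamma(α+S, β+n) = Gamma(1.0+39, 1.5+11) = Gamma(40.0, 12.5).
Batch 2: sum of counts S = 9 over n = 4 nights.
After batch 2: Gamma(α+S, β+n) = Gamma(40.0+9, 12.5+4) = Gamma(49.0, 16.5).
Mode of Gamma(α,β) for α≥1 is (α−1)/β = 48.0/16.5 = 2.9091.

2.9091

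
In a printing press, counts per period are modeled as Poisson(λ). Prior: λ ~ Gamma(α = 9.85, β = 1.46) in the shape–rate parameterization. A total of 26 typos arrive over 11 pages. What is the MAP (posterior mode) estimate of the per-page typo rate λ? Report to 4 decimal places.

With a Gamma(shape α, rate β) prior, the Poisson likelihood is conjugate: the posterior is Gamma(α + ΣXᵢ, β + n).
Posterior: Gamma(α+S, β+n) = Gamma(9.85+26, 1.46+11) = Gamma(35.85, 12.46).
Mode of Gamma(α,β) for α≥1 is (α−1)/β = 34.85/12.46 = 2.7970.

2.7970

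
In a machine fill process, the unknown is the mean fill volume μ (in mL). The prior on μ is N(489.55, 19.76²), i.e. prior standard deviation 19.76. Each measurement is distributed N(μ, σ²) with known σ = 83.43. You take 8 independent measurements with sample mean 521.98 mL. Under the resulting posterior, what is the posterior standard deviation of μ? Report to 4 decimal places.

16.4168

For Normal data with known variance σ², a Normal(μ₀, σ₀²) prior on μ is conjugate. Posterior precision = 1/σ₀² + n/σ²; posterior mean is the precision-weighted average of μ₀ and x̄.
σ₀² = 19.76² = 390.4576, σ² = 83.43² = 6960.5649; σ² + n·σ₀² = 6960.5649 + 8·390.4576 = 10084.2257.
Posterior precision = 1/σ₀² + n/σ² = 1/390.4576 + 8/6960.5649 = (σ² + n·σ₀²)/(σ₀²σ²) = 10084.2257/(390.4576·6960.5649); posterior variance σₙ² = σ₀²σ²/(σ² + n·σ₀²) = 390.4576·6960.5649/10084.2257 = 269.510575.
Posterior SD = √σₙ² = √(390.4576·6960.5649/10084.2257) = 16.4168.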